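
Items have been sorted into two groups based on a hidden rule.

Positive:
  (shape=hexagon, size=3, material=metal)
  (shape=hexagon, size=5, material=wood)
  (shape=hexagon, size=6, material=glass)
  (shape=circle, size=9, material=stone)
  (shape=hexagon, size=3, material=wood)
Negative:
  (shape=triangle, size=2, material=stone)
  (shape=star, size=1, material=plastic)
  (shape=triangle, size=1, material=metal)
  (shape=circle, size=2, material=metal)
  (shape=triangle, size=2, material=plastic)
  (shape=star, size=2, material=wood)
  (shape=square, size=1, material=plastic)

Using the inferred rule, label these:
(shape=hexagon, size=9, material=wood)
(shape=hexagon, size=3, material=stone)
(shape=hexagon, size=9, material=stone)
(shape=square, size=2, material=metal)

Positive, Positive, Positive, Negative

The simplest hypothesis consistent with all the labels is: size ≥ 3.
(shape=hexagon, size=9, material=wood) → size = 9 → Positive.
(shape=hexagon, size=3, material=stone) → size = 3 → Positive.
(shape=hexagon, size=9, material=stone) → size = 9 → Positive.
(shape=square, size=2, material=metal) → size = 2 → Negative.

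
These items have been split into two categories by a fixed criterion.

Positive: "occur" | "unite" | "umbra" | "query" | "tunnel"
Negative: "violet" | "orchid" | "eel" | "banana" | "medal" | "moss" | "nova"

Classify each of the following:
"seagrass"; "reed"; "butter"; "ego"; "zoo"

The simplest hypothesis consistent with all the labels is: contains 'u'.
"seagrass" — no 'u', hence Negative.
"reed" — no 'u', hence Negative.
"butter" — has 'u', hence Positive.
"ego" — no 'u', hence Negative.
"zoo" — no 'u', hence Negative.

Negative, Negative, Positive, Negative, Negative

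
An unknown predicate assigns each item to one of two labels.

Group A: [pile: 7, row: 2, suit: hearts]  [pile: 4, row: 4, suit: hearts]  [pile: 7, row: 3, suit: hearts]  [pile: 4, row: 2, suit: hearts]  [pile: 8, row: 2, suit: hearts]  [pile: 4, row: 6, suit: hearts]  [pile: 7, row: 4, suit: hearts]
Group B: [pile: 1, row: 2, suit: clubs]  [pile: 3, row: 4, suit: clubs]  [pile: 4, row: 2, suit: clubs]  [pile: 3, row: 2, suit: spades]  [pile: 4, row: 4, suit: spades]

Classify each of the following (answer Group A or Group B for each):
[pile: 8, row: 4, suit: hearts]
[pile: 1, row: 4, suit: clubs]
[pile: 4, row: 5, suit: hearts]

The distinguishing property — suit is hearts — holds for all the 'Group A' cases and none of the 'Group B' cases.
[pile: 8, row: 4, suit: hearts]: suit is hearts — qualifies, so Group A.
[pile: 1, row: 4, suit: clubs]: suit is clubs — does not fit, so Group B.
[pile: 4, row: 5, suit: hearts]: suit is hearts — qualifies, so Group A.

Group A, Group B, Group A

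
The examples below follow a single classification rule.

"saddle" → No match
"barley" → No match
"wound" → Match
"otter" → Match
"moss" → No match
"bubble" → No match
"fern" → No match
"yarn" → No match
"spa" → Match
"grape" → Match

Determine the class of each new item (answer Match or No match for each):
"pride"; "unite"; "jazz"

Match, Match, No match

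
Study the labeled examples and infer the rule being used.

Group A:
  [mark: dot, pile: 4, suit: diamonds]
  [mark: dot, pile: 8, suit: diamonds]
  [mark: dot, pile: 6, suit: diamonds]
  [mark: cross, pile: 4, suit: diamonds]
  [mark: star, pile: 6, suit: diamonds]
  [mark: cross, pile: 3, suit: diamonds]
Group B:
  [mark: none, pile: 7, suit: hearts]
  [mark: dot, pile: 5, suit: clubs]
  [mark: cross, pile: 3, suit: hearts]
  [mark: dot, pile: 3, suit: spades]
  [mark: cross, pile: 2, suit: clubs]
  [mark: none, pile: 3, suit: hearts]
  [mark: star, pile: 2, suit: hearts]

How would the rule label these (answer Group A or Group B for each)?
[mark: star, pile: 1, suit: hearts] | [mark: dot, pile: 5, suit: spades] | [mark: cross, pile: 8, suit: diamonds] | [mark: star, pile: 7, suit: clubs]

Group B, Group B, Group A, Group B

Rule: suit is diamonds. This holds for each 'Group A' example and fails for each 'Group B' one.
[mark: star, pile: 1, suit: hearts] → suit is hearts → Group B.
[mark: dot, pile: 5, suit: spades] → suit is spades → Group B.
[mark: cross, pile: 8, suit: diamonds] → suit is diamonds → Group A.
[mark: star, pile: 7, suit: clubs] → suit is clubs → Group B.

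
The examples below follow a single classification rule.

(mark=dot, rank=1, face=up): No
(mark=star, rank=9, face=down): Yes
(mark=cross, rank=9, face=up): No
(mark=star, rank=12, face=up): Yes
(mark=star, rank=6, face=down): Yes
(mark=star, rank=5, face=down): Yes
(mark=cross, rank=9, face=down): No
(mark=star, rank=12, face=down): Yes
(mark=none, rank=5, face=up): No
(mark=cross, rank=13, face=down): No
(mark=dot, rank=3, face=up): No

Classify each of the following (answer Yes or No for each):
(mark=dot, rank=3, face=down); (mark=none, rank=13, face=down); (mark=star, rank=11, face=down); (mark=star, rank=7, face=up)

The classifier is using: mark is star.
(mark=dot, rank=3, face=down) — mark is dot, hence No.
(mark=none, rank=13, face=down) — mark is none, hence No.
(mark=star, rank=11, face=down) — mark is star, hence Yes.
(mark=star, rank=7, face=up) — mark is star, hence Yes.

No, No, Yes, Yes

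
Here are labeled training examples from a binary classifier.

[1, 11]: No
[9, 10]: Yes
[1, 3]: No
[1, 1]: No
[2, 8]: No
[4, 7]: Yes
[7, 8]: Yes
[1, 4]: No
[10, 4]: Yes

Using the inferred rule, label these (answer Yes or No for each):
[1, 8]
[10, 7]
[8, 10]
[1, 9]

Rule: first ≥ 3. This holds for each 'Yes' example and fails for each 'No' one.

No, Yes, Yes, No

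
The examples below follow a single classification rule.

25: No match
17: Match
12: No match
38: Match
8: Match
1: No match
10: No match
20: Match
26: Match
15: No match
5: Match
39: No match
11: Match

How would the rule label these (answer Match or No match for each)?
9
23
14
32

No match, Match, Match, Match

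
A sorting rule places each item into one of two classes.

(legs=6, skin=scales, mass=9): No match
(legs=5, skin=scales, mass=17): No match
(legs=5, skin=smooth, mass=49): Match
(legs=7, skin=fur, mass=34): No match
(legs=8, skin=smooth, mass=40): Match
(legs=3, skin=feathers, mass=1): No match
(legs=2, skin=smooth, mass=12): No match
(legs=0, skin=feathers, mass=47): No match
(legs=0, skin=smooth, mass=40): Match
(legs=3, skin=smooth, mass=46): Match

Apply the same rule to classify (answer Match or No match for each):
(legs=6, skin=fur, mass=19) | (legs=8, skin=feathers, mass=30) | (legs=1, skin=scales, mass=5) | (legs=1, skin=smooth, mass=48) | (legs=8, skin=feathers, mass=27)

No match, No match, No match, Match, No match

Every 'Match' example satisfies: skin is smooth AND mass ≥ 17. None of the 'No match' examples do.
(legs=6, skin=fur, mass=19): No match (skin is fur, mass = 19). (legs=8, skin=feathers, mass=30): No match (skin is feathers, mass = 30). (legs=1, skin=scales, mass=5): No match (skin is scales, mass = 5). (legs=1, skin=smooth, mass=48): Match (skin is smooth, mass = 48). (legs=8, skin=feathers, mass=27): No match (skin is feathers, mass = 27).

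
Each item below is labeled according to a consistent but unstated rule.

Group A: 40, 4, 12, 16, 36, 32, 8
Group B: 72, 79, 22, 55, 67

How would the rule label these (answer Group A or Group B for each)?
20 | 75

Group A, Group B

Every 'Group A' example satisfies: multiple of 4 AND at most 40. None of the 'Group B' examples do.
Group A: 20, since 20 = 4·5, 20 ≤ 40.
Group B: 75, since 75 = 4·18 + 3, 75 > 40.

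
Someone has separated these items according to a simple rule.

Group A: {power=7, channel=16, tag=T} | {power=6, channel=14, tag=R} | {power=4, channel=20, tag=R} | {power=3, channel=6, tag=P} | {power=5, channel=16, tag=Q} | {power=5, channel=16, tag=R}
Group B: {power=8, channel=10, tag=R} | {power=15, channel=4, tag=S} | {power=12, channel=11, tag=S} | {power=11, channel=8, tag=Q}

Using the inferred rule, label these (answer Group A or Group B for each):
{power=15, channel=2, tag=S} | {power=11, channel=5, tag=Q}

Group B, Group B

'Group A' ⟺ power ≤ 7.
{power=15, channel=2, tag=S}: power = 15, doesn't qualify → Group B.
{power=11, channel=5, tag=Q}: power = 11, doesn't qualify → Group B.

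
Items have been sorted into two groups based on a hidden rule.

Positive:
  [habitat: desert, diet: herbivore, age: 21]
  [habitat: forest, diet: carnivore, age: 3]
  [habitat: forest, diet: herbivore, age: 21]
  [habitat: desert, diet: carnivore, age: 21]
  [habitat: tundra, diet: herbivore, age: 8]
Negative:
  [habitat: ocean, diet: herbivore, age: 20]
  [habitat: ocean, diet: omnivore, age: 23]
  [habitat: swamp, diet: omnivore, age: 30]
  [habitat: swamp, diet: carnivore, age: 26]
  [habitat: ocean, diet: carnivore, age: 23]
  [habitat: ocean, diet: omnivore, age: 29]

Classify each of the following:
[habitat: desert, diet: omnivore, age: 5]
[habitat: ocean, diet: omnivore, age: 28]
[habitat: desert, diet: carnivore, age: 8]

Positive, Negative, Positive

The common property of the 'Positive' items is: age ≤ 8 OR age = 21. No 'Negative' item has it.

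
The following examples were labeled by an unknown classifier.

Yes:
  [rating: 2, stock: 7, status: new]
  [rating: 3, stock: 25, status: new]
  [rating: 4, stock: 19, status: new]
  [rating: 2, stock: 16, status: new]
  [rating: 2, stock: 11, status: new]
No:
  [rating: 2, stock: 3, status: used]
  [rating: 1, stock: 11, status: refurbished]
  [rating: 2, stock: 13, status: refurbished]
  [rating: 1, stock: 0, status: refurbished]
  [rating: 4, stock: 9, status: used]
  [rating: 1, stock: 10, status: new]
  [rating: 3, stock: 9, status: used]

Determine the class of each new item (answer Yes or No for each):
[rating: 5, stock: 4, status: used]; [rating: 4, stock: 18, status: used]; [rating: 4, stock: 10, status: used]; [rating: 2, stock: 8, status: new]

A rule that fits every label: status is new AND rating ≥ 2 — true of each 'Yes' example, false of each 'No' one.
[rating: 5, stock: 4, status: used]: status is used, rating = 5 — does not pass, so No.
[rating: 4, stock: 18, status: used]: status is used, rating = 4 — does not pass, so No.
[rating: 4, stock: 10, status: used]: status is used, rating = 4 — does not pass, so No.
[rating: 2, stock: 8, status: new]: status is new, rating = 2 — meets the rule, so Yes.

No, No, No, Yes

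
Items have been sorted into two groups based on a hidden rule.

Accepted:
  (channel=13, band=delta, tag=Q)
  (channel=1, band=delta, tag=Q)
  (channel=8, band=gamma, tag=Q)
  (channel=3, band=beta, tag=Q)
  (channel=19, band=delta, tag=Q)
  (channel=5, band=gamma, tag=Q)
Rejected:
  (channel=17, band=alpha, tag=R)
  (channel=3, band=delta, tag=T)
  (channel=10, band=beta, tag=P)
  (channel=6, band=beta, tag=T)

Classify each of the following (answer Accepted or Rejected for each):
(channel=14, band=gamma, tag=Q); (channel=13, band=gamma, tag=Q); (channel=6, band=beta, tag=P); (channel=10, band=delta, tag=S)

Accepted, Accepted, Rejected, Rejected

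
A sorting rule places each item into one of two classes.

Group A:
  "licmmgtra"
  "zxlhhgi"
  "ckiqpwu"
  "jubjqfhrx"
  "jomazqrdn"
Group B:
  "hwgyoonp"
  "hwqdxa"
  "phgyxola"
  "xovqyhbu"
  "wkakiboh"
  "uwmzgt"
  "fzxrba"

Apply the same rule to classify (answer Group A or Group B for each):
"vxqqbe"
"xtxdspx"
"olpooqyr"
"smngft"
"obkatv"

Group B, Group A, Group B, Group B, Group B

Rule: odd length. This holds for each 'Group A' example and fails for each 'Group B' one.
"vxqqbe" → length 6 → Group B.
"xtxdspx" → length 7 → Group A.
"olpooqyr" → length 8 → Group B.
"smngft" → length 6 → Group B.
"obkatv" → length 6 → Group B.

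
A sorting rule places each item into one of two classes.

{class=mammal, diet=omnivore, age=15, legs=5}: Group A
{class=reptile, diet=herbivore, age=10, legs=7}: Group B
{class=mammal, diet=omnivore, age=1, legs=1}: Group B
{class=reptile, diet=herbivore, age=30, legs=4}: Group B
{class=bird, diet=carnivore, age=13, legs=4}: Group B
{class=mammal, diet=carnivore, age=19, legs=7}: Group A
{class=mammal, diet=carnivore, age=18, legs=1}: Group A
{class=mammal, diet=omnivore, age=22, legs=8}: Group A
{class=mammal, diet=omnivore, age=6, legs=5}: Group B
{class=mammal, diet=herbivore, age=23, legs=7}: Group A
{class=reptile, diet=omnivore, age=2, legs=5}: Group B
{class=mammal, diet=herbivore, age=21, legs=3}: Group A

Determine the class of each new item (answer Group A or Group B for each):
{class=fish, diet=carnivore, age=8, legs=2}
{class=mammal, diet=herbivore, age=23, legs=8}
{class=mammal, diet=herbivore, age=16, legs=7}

Group B, Group A, Group A

The pattern is that an item is 'Group A' exactly when: class is mammal AND age ≥ 10.
{class=fish, diet=carnivore, age=8, legs=2} — class is fish, age = 8, hence Group B.
{class=mammal, diet=herbivore, age=23, legs=8} — class is mammal, age = 23, hence Group A.
{class=mammal, diet=herbivore, age=16, legs=7} — class is mammal, age = 16, hence Group A.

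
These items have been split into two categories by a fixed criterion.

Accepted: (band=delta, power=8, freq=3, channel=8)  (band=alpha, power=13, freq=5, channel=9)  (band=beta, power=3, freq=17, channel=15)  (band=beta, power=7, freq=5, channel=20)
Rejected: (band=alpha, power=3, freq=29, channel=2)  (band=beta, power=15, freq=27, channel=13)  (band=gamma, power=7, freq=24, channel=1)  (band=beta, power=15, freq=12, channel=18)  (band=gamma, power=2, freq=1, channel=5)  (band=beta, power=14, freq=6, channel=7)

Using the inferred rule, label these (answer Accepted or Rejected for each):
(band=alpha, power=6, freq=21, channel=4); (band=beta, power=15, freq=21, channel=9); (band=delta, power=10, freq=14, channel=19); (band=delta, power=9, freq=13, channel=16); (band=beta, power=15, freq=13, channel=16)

Rejected, Rejected, Accepted, Accepted, Rejected

The classifier is using: power ≤ 13 AND channel ≥ 7.
(band=alpha, power=6, freq=21, channel=4) — power = 6, channel = 4, hence Rejected.
(band=beta, power=15, freq=21, channel=9) — power = 15, channel = 9, hence Rejected.
(band=delta, power=10, freq=14, channel=19) — power = 10, channel = 19, hence Accepted.
(band=delta, power=9, freq=13, channel=16) — power = 9, channel = 16, hence Accepted.
(band=beta, power=15, freq=13, channel=16) — power = 15, channel = 16, hence Rejected.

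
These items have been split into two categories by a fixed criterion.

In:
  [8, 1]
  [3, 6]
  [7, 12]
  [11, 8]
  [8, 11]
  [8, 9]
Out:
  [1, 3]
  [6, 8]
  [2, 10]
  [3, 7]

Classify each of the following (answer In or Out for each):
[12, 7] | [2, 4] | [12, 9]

In, Out, In

The classifier is using: sum is odd.
[12, 7]: In (12+7 = 19).
[2, 4]: Out (2+4 = 6).
[12, 9]: In (12+9 = 21).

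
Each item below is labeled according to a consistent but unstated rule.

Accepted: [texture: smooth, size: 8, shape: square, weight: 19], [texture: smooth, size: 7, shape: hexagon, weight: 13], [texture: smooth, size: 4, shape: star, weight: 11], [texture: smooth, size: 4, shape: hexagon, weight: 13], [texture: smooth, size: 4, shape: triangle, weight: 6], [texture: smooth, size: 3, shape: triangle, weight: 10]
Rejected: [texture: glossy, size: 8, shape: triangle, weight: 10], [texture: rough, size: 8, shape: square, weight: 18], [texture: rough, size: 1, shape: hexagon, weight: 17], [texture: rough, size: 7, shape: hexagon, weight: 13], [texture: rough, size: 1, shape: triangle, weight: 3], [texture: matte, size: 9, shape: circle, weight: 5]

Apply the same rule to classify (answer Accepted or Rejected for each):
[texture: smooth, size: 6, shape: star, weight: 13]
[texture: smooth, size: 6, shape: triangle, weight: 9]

Rule: texture is smooth. This holds for each 'Accepted' example and fails for each 'Rejected' one.

Accepted, Accepted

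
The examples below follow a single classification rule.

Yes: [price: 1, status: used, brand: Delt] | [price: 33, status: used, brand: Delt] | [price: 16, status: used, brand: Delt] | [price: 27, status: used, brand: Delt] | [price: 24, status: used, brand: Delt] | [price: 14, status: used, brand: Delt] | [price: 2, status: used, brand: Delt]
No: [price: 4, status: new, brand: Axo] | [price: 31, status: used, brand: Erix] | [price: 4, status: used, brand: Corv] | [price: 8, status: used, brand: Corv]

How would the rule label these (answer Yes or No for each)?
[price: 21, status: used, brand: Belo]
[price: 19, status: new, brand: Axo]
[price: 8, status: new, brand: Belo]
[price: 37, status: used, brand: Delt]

No, No, No, Yes

'Yes' ⟺ brand is Delt.
[price: 21, status: used, brand: Belo]: brand is Belo — does not fit, so No.
[price: 19, status: new, brand: Axo]: brand is Axo — does not fit, so No.
[price: 8, status: new, brand: Belo]: brand is Belo — does not fit, so No.
[price: 37, status: used, brand: Delt]: brand is Delt — checks out, so Yes.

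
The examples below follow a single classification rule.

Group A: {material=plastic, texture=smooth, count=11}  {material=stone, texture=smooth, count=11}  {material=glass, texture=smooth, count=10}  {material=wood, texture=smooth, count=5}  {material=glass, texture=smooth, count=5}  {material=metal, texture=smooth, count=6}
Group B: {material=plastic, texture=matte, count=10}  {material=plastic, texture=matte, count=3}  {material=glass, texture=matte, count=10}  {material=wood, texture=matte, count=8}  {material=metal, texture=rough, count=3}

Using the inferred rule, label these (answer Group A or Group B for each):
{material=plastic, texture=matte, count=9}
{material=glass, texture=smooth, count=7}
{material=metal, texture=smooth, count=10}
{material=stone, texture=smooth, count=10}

The distinguishing property — texture is smooth — holds for all the 'Group A' cases and none of the 'Group B' cases.
Group B: {material=plastic, texture=matte, count=9}, since texture is matte.
Group A: {material=glass, texture=smooth, count=7}, since texture is smooth.
Group A: {material=metal, texture=smooth, count=10}, since texture is smooth.
Group A: {material=stone, texture=smooth, count=10}, since texture is smooth.

Group B, Group A, Group A, Group A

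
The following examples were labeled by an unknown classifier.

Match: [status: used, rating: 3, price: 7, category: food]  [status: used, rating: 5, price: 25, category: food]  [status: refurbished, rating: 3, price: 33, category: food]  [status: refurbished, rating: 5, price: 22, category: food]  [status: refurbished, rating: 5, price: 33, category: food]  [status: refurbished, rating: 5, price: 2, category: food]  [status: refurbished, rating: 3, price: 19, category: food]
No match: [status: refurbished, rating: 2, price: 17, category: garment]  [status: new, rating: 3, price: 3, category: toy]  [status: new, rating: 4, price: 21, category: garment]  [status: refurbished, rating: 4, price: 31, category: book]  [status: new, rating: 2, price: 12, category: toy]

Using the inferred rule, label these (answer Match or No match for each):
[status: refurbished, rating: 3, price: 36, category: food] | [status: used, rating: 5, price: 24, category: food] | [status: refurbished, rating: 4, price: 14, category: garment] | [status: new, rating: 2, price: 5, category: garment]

Match, Match, No match, No match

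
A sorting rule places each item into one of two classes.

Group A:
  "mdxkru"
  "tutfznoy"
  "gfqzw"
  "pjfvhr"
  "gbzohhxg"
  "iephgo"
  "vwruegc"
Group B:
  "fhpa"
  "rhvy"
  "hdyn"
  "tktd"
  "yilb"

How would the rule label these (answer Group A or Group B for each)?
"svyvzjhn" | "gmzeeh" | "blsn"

Group A, Group A, Group B

Every 'Group A' example satisfies: length ≥ 5. None of the 'Group B' examples do.
"svyvzjhn": length 8 — fits, so Group A. "gmzeeh": length 6 — fits, so Group A. "blsn": length 4 — doesn't match, so Group B.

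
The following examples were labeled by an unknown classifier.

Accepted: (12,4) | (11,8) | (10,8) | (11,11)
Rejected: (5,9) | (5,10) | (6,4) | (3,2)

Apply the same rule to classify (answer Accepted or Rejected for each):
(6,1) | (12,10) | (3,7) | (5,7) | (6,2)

One predicate separates the groups cleanly: sum ≥ 16.
(6,1): 6+1 = 7 — lacks this property, so Rejected.
(12,10): 12+10 = 22 — fits, so Accepted.
(3,7): 3+7 = 10 — lacks this property, so Rejected.
(5,7): 5+7 = 12 — lacks this property, so Rejected.
(6,2): 6+2 = 8 — lacks this property, so Rejected.

Rejected, Accepted, Rejected, Rejected, Rejected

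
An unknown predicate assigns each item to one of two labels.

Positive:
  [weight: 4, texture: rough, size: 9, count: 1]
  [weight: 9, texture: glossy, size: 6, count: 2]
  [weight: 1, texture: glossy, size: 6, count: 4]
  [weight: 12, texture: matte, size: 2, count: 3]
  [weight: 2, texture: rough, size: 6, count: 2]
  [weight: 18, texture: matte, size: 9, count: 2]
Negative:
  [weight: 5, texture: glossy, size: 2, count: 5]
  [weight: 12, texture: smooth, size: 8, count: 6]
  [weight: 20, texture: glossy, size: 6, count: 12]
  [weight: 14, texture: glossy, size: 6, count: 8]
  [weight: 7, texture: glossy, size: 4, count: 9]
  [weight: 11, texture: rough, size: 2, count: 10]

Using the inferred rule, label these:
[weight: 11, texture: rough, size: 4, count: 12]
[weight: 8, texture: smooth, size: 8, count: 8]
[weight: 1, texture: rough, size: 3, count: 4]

Negative, Negative, Positive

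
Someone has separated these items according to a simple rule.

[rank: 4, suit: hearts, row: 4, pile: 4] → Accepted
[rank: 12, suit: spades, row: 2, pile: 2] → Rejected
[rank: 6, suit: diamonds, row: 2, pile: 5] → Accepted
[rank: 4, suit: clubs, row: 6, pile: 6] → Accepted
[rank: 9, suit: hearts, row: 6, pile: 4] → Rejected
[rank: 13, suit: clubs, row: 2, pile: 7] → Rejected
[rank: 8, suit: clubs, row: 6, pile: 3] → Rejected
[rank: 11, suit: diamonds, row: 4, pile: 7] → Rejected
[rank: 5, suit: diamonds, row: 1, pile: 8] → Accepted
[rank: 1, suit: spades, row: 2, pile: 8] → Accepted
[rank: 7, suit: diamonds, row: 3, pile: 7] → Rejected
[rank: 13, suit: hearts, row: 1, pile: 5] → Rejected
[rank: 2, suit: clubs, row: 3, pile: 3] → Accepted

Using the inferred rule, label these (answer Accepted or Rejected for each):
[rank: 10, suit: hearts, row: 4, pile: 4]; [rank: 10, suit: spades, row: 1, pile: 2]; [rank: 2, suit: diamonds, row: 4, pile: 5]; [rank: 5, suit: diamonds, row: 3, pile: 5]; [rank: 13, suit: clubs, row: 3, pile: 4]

Every 'Accepted' example satisfies: rank ≤ 6. None of the 'Rejected' examples do.
[rank: 10, suit: hearts, row: 4, pile: 4] → rank = 10 → Rejected. [rank: 10, suit: spades, row: 1, pile: 2] → rank = 10 → Rejected. [rank: 2, suit: diamonds, row: 4, pile: 5] → rank = 2 → Accepted. [rank: 5, suit: diamonds, row: 3, pile: 5] → rank = 5 → Accepted. [rank: 13, suit: clubs, row: 3, pile: 4] → rank = 13 → Rejected.

Rejected, Rejected, Accepted, Accepted, Rejected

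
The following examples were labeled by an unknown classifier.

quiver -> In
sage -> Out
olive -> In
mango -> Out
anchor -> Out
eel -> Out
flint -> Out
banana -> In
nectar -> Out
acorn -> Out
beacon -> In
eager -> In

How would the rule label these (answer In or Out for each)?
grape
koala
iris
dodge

Out, In, Out, Out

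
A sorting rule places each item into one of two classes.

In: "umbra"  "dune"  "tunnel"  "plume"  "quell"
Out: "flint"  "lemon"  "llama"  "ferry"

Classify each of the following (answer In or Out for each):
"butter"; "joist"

A rule that fits every label: contains 'u' — true of each 'In' example, false of each 'Out' one.
In: "butter", since has 'u'.
Out: "joist", since no 'u'.

In, Out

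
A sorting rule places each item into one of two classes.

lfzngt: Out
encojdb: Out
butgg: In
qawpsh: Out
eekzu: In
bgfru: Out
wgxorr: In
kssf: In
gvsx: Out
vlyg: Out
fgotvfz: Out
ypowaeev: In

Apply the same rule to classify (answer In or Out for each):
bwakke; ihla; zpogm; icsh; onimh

Comparing the two groups points to one rule — has a double letter.
In: bwakke, since 'kk' doubled.
Out: ihla, since no doubled letter.
Out: zpogm, since no doubled letter.
Out: icsh, since no doubled letter.
Out: onimh, since no doubled letter.

In, Out, Out, Out, Out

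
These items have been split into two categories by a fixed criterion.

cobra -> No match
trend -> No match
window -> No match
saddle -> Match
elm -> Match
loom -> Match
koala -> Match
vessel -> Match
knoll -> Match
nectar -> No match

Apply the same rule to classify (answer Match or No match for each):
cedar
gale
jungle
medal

Rule: contains 'l'. This holds for each 'Match' example and fails for each 'No match' one.
cedar: no 'l' — does not satisfy this, so No match.
gale: has 'l' — qualifies, so Match.
jungle: has 'l' — qualifies, so Match.
medal: has 'l' — qualifies, so Match.

No match, Match, Match, Match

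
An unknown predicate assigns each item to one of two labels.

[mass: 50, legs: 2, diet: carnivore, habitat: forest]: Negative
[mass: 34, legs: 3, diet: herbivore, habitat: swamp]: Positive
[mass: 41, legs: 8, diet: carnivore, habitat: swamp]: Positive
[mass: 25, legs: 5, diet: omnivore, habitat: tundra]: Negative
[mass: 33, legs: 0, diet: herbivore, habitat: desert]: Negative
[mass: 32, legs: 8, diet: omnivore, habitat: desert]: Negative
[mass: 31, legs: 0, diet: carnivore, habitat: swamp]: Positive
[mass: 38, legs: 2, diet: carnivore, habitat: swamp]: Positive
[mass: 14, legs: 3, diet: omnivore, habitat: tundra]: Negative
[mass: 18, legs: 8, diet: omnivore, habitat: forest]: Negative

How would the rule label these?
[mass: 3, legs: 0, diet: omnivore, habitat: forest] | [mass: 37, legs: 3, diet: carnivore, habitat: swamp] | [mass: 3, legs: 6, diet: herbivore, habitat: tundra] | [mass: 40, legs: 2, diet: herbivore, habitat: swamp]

Negative, Positive, Negative, Positive

'Positive' ⟺ habitat is swamp.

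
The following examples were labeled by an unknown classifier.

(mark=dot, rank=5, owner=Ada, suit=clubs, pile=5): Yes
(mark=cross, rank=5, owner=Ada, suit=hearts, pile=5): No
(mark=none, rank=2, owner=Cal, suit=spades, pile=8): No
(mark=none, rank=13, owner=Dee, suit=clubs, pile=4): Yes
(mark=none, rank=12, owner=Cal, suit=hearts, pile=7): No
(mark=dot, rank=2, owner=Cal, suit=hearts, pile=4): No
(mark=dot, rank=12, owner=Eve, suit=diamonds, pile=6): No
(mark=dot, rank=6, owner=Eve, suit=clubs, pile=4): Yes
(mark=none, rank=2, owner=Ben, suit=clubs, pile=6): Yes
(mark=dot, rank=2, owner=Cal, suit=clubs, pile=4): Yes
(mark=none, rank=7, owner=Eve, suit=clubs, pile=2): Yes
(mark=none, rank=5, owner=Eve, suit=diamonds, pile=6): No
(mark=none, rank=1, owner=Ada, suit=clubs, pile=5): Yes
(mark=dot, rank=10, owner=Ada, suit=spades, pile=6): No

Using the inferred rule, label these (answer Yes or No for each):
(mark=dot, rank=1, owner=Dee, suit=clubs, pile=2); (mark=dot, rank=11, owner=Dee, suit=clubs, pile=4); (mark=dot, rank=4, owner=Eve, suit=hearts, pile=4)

Checking candidate rules against both groups, what survives is: suit is clubs.
(mark=dot, rank=1, owner=Dee, suit=clubs, pile=2) — suit is clubs, hence Yes. (mark=dot, rank=11, owner=Dee, suit=clubs, pile=4) — suit is clubs, hence Yes. (mark=dot, rank=4, owner=Eve, suit=hearts, pile=4) — suit is hearts, hence No.

Yes, Yes, No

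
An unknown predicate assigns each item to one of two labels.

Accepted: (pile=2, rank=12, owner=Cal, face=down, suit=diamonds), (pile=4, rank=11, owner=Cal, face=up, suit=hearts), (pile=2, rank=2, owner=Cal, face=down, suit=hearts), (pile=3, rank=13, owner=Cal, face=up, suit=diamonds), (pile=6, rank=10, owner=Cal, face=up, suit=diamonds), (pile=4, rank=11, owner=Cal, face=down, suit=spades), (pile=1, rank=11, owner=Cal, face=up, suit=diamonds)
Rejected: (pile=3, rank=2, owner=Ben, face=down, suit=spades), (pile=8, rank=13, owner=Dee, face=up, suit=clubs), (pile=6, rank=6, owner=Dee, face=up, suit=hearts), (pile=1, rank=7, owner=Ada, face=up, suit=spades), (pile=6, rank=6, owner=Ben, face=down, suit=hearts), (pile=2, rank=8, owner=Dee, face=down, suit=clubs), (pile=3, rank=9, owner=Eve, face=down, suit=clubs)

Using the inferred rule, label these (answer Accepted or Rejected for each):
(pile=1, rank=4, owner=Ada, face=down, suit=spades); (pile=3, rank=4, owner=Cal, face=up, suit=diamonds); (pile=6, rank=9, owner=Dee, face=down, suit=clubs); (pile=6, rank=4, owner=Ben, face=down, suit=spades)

Rejected, Accepted, Rejected, Rejected

All 'Accepted' examples share one property — owner is Cal — and every 'Rejected' example lacks it.
(pile=1, rank=4, owner=Ada, face=down, suit=spades): owner is Ada, does not pass → Rejected.
(pile=3, rank=4, owner=Cal, face=up, suit=diamonds): owner is Cal, passes → Accepted.
(pile=6, rank=9, owner=Dee, face=down, suit=clubs): owner is Dee, does not pass → Rejected.
(pile=6, rank=4, owner=Ben, face=down, suit=spades): owner is Ben, does not pass → Rejected.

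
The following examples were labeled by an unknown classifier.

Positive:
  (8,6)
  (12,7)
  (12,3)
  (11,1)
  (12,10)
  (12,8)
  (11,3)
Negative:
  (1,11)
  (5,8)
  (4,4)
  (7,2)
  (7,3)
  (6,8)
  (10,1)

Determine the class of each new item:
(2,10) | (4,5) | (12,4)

Negative, Negative, Positive

The distinguishing property — first > second AND sum ≥ 12 — holds for all the 'Positive' cases and none of the 'Negative' cases.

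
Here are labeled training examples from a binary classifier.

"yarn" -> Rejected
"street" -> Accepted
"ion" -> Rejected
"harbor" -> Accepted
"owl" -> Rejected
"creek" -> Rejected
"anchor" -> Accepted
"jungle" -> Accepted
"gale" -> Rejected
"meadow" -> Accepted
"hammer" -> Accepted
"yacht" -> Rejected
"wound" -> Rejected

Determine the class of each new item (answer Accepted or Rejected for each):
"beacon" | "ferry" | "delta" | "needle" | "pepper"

Accepted, Rejected, Rejected, Accepted, Accepted

All 'Accepted' examples share one property — length 6 — and every 'Rejected' example lacks it.
"beacon" — length 6, hence Accepted. "ferry" — length 5, hence Rejected. "delta" — length 5, hence Rejected. "needle" — length 6, hence Accepted. "pepper" — length 6, hence Accepted.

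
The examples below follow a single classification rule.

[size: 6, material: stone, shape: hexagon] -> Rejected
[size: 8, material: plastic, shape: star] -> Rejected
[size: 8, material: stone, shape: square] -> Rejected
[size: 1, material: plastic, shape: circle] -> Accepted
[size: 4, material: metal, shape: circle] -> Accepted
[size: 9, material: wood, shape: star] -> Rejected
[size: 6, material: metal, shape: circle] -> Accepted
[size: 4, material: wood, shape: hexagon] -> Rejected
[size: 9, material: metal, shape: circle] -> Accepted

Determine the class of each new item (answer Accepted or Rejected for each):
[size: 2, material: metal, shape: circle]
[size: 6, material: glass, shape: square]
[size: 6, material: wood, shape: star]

The rule appears to be: shape is circle.

Accepted, Rejected, Rejected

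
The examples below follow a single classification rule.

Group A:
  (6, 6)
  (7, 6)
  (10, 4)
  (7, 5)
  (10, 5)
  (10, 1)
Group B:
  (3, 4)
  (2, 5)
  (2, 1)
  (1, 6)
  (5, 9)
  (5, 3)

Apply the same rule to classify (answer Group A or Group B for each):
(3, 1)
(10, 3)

Group B, Group A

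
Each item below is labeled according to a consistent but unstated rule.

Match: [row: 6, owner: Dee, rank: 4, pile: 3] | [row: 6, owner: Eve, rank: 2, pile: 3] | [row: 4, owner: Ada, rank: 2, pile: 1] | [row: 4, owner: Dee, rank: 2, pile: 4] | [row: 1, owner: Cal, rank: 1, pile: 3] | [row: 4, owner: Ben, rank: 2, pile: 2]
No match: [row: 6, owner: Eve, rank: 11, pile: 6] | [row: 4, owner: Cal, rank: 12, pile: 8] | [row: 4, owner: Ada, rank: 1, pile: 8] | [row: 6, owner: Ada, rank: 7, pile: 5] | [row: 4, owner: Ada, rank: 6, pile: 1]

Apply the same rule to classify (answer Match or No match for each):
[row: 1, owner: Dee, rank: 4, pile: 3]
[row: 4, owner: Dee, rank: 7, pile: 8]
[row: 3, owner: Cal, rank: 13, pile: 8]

Rule: pile ≤ 4 AND rank ≤ 4. This holds for each 'Match' example and fails for each 'No match' one.
[row: 1, owner: Dee, rank: 4, pile: 3] → pile = 3, rank = 4 → Match.
[row: 4, owner: Dee, rank: 7, pile: 8] → pile = 8, rank = 7 → No match.
[row: 3, owner: Cal, rank: 13, pile: 8] → pile = 8, rank = 13 → No match.

Match, No match, No match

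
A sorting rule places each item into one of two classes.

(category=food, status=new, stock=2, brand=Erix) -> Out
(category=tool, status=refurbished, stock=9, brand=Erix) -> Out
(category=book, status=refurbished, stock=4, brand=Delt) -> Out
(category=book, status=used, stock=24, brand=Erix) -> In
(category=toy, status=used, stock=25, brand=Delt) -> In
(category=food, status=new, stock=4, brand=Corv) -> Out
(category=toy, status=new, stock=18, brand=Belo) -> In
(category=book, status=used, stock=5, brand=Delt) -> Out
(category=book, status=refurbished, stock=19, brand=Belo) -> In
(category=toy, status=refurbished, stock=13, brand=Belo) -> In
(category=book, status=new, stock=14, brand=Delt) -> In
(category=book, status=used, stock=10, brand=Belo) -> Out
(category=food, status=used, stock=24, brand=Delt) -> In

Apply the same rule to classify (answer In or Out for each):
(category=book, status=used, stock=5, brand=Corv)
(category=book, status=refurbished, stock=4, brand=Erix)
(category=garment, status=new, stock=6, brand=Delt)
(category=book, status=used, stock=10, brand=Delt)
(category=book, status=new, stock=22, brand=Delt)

Out, Out, Out, Out, In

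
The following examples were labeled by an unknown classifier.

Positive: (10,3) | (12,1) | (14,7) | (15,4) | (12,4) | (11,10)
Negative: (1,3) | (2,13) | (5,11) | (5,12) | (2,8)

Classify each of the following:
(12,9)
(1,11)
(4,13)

All 'Positive' examples share one property — first > second — and every 'Negative' example lacks it.

Positive, Negative, Negative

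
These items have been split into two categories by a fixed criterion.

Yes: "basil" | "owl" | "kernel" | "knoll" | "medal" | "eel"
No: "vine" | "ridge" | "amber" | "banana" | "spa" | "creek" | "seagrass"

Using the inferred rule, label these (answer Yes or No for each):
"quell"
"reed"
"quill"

Yes, No, Yes

The pattern is that an item is 'Yes' exactly when: contains 'l'.
"quell" → has 'l' → Yes. "reed" → no 'l' → No. "quill" → has 'l' → Yes.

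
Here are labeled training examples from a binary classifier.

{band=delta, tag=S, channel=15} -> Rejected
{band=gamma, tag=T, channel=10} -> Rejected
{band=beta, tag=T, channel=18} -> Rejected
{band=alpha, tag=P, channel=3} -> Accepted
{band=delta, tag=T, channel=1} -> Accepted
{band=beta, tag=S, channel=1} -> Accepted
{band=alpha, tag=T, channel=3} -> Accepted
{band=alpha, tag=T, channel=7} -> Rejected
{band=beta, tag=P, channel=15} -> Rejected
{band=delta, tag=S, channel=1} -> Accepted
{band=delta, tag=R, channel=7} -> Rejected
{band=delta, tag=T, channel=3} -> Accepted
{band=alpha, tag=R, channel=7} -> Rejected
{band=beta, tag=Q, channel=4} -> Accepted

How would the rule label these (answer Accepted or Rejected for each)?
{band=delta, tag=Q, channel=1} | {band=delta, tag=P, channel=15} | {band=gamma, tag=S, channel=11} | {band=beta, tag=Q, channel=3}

The classifier is using: channel ≤ 4.
{band=delta, tag=Q, channel=1}: channel = 1, fits → Accepted. {band=delta, tag=P, channel=15}: channel = 15, does not fit → Rejected. {band=gamma, tag=S, channel=11}: channel = 11, does not fit → Rejected. {band=beta, tag=Q, channel=3}: channel = 3, fits → Accepted.

Accepted, Rejected, Rejected, Accepted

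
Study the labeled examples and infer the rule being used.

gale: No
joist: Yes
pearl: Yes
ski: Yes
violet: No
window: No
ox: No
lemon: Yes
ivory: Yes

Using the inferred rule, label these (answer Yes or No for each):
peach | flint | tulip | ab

Yes, Yes, Yes, No

One predicate separates the groups cleanly: odd length.
peach — length 5, hence Yes.
flint — length 5, hence Yes.
tulip — length 5, hence Yes.
ab — length 2, hence No.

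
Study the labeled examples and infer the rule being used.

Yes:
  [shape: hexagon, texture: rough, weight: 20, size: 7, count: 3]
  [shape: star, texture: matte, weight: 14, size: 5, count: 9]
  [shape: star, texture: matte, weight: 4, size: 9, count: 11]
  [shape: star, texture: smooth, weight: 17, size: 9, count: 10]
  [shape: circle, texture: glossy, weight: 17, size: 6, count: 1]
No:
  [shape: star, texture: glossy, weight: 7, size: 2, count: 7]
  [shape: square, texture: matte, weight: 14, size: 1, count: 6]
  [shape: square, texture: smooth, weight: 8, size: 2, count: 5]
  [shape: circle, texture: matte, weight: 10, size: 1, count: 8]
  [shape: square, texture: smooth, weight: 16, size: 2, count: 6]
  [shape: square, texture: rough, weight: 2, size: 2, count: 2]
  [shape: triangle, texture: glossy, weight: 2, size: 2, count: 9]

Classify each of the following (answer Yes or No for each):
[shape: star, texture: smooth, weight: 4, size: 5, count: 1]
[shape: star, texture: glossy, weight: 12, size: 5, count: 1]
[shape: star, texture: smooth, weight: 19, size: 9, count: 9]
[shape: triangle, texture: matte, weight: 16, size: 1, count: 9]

One predicate separates the groups cleanly: size ≥ 5.

Yes, Yes, Yes, No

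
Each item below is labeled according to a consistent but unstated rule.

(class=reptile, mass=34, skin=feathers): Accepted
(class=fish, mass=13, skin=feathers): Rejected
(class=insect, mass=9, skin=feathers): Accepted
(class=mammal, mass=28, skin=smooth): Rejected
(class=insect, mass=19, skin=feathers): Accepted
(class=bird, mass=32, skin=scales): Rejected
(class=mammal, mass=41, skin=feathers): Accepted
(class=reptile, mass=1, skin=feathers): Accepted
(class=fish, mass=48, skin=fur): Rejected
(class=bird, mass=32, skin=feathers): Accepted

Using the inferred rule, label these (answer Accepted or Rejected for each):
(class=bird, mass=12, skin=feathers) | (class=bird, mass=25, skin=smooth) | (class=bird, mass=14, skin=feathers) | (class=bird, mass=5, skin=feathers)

Accepted, Rejected, Accepted, Accepted

A rule that fits every label: skin is feathers AND mass ≠ 13 — true of each 'Accepted' example, false of each 'Rejected' one.
(class=bird, mass=12, skin=feathers) — skin is feathers, mass = 12, hence Accepted. (class=bird, mass=25, skin=smooth) — skin is smooth, mass = 25, hence Rejected. (class=bird, mass=14, skin=feathers) — skin is feathers, mass = 14, hence Accepted. (class=bird, mass=5, skin=feathers) — skin is feathers, mass = 5, hence Accepted.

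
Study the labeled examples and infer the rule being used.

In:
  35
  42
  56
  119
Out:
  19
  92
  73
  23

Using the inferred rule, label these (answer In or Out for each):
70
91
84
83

The simplest hypothesis consistent with all the labels is: multiple of 7.
70: 70 = 7·10, qualifies → In.
91: 91 = 7·13, qualifies → In.
84: 84 = 7·12, qualifies → In.
83: 83 = 7·11 + 6, does not pass → Out.

In, In, In, Out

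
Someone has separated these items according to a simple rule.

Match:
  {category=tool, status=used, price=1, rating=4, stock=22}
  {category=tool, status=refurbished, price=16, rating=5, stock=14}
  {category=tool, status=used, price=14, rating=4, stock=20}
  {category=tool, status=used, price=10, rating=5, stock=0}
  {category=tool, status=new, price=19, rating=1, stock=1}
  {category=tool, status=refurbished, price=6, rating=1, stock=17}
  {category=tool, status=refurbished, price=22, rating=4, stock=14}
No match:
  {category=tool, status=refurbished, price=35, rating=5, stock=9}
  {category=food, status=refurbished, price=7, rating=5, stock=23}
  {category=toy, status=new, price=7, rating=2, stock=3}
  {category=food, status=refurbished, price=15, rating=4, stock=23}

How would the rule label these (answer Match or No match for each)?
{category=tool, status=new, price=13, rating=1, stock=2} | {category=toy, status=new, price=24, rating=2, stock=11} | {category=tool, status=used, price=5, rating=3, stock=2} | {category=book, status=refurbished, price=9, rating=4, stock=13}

The rule appears to be: category is tool AND price ≤ 22.
Match: {category=tool, status=new, price=13, rating=1, stock=2}, since category is tool, price = 13. No match: {category=toy, status=new, price=24, rating=2, stock=11}, since category is toy, price = 24. Match: {category=tool, status=used, price=5, rating=3, stock=2}, since category is tool, price = 5. No match: {category=book, status=refurbished, price=9, rating=4, stock=13}, since category is book, price = 9.

Match, No match, Match, No match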